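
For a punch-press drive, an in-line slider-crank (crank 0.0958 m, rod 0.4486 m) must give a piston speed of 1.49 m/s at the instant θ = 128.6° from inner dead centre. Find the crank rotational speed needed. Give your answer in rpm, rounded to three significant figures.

For an in-line slider-crank, |v_piston| = rω|sinθ|·[1 + r cosθ/√(L² − r² sin²θ)].
With r = 0.0958 m, L = 0.4486 m, θ = 128.6°: the bracketed kinematic factor |dx/dθ| = 0.064753 m.
ω = v/|dx/dθ| = 1.49/0.064753 = 23.011 rad/s.
N = 60ω/(2π) = 219.74 rpm.

220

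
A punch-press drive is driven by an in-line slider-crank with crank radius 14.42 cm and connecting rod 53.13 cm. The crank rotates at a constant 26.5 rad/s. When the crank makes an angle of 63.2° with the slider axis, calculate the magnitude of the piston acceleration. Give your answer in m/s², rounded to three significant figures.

29.2

ω = 26.5 rad/s
x(θ) = r cosθ + √(L² − r² sin²θ); with ω constant, a = ω²·d²x/dθ².
d²x/dθ² = −r cosθ − r²(cos2θ)/√u − r⁴ sin²2θ/(4u^{3/2}),  u = L² − r² sin²θ = 0.265713 m².
Substituting r = 0.1442 m, L = 0.5313 m, θ = 63.2°: d²x/dθ² = -0.04159 m.
a = ω²·d²x/dθ² = (26.5)²·(-0.04159) = -29.207 m/s²;  |a| = 29.207 m/s².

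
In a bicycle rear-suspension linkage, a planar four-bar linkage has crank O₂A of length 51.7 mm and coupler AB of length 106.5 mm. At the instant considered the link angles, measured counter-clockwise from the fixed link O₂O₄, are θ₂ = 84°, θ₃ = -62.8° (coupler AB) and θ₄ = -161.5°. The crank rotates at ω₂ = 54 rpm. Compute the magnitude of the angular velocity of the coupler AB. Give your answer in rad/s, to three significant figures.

2.53

ω₂ = 5.655 rad/s (from 54 rpm).
Differentiating the loop-closure r₂e^{iθ₂}+r₃e^{iθ₃}=r₁+r₄e^{iθ₄} gives r₂ω₂e^{iθ₂}+r₃ω₃e^{iθ₃}=r₄ω₄e^{iθ₄}.
Eliminating the other unknown: ω₃ = r₂ω₂ sin(θ₄−θ₂) / [r₃ sin(θ₃−θ₄)].
Numerator sine = +0.90996; denominator sine = +0.98849.
Result = 0.0517·5.655·(+0.90996) / (0.1065·(+0.98849)) = +2.527 rad/s; magnitude 2.527 rad/s.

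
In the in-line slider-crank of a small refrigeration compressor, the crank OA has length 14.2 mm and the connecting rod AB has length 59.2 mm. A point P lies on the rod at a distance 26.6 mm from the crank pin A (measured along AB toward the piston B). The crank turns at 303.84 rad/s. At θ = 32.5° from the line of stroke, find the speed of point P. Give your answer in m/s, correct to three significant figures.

3.23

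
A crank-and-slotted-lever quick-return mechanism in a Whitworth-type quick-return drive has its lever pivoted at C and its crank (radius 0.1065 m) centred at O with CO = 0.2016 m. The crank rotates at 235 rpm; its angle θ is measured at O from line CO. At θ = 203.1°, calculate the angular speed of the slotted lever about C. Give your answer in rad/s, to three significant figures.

16.6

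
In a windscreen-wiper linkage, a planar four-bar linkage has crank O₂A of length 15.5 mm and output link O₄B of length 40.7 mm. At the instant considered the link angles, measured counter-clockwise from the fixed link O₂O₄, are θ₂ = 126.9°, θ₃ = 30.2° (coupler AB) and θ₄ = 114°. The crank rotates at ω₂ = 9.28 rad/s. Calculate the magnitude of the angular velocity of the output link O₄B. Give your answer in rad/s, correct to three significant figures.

3.53

ω₂ = 9.28 rad/s
Differentiating the loop-closure r₂e^{iθ₂}+r₃e^{iθ₃}=r₁+r₄e^{iθ₄} gives r₂ω₂e^{iθ₂}+r₃ω₃e^{iθ₃}=r₄ω₄e^{iθ₄}.
Eliminating the other unknown: ω₄ = r₂ω₂ sin(θ₂−θ₃) / [r₄ sin(θ₄−θ₃)].
Numerator sine = +0.99317; denominator sine = +0.99415.
Result = 0.0155·9.28·(+0.99317) / (0.0407·(+0.99415)) = +3.5307 rad/s; magnitude 3.5307 rad/s.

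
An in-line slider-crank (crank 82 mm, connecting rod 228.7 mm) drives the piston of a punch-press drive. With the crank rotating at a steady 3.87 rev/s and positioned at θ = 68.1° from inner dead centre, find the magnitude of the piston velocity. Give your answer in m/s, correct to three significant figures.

2.11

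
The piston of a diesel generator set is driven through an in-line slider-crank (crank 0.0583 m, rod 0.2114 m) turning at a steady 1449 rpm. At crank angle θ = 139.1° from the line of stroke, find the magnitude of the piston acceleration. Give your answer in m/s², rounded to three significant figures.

ω = 2π·1449/60 = 151.7 rad/s
x(θ) = r cosθ + √(L² − r² sin²θ); with ω constant, a = ω²·d²x/dθ².
d²x/dθ² = −r cosθ − r²(cos2θ)/√u − r⁴ sin²2θ/(4u^{3/2}),  u = L² − r² sin²θ = 0.0432329 m².
Substituting r = 0.0583 m, L = 0.2114 m, θ = 139.1°: d²x/dθ² = +0.04142 m.
a = ω²·d²x/dθ² = (151.7)²·(+0.04142) = +953.68 m/s²;  |a| = 953.68 m/s².

954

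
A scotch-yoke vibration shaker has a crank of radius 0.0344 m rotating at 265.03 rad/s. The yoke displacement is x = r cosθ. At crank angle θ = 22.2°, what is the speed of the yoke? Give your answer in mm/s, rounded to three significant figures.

3440

ω = 265 rad/s
x = r cosθ ⇒ ẋ = −rω sinθ.
|v| = rω|sinθ| = 0.0344·265·|sin 22.2°| = 3.4448 m/s = 3444.8 mm/s.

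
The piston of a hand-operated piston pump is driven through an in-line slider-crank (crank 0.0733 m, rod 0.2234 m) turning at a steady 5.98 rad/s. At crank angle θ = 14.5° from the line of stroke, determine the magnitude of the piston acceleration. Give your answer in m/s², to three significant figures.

ω = 5.98 rad/s
x(θ) = r cosθ + √(L² − r² sin²θ); with ω constant, a = ω²·d²x/dθ².
d²x/dθ² = −r cosθ − r²(cos2θ)/√u − r⁴ sin²2θ/(4u^{3/2}),  u = L² − r² sin²θ = 0.0495707 m².
Substituting r = 0.0733 m, L = 0.2234 m, θ = 14.5°: d²x/dθ² = -0.092225 m.
a = ω²·d²x/dθ² = (5.98)²·(-0.092225) = -3.298 m/s²;  |a| = 3.298 m/s².

3.30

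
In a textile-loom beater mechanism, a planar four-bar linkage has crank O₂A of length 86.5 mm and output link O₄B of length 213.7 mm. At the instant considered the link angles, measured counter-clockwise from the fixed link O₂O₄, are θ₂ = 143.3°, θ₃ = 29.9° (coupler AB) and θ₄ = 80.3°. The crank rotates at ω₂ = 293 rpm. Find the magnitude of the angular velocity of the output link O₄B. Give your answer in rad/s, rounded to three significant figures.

ω₂ = 30.68 rad/s (from 293 rpm).
Differentiating the loop-closure r₂e^{iθ₂}+r₃e^{iθ₃}=r₁+r₄e^{iθ₄} gives r₂ω₂e^{iθ₂}+r₃ω₃e^{iθ₃}=r₄ω₄e^{iθ₄}.
Eliminating the other unknown: ω₄ = r₂ω₂ sin(θ₂−θ₃) / [r₄ sin(θ₄−θ₃)].
Numerator sine = +0.91775; denominator sine = +0.77051.
Result = 0.0865·30.68·(+0.91775) / (0.2137·(+0.77051)) = +14.793 rad/s; magnitude 14.793 rad/s.

14.8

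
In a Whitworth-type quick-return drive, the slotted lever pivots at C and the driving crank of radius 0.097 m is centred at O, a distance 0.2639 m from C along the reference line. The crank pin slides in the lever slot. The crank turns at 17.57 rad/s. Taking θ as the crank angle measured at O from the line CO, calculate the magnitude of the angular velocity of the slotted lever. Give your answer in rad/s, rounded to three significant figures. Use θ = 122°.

1.41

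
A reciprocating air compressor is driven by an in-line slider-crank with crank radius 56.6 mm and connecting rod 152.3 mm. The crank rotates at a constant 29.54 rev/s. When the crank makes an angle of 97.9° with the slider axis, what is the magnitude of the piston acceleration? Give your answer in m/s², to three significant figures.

1020

ω = 2π·29.5 = 185.6 rad/s
x(θ) = r cosθ + √(L² − r² sin²θ); with ω constant, a = ω²·d²x/dθ².
d²x/dθ² = −r cosθ − r²(cos2θ)/√u − r⁴ sin²2θ/(4u^{3/2}),  u = L² − r² sin²θ = 0.0200522 m².
Substituting r = 0.0566 m, L = 0.1523 m, θ = 97.9°: d²x/dθ² = +0.029481 m.
a = ω²·d²x/dθ² = (185.6)²·(+0.029481) = +1015.6 m/s²;  |a| = 1015.6 m/s².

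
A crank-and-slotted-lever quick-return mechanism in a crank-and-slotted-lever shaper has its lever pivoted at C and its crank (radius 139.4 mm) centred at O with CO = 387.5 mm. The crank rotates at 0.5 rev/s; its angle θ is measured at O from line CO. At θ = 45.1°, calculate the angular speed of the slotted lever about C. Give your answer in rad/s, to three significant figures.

ω = 3.142 rad/s (from 0.5 rev/s).
Crank pin A relative to C: A = (d + r cosθ, r sinθ); lever angle φ = atan2(r sinθ, d + r cosθ).
Differentiating tanφ: φ̇ = rω(d cosθ + r)/(d² + r² + 2dr cosθ).
d² + r² + 2dr cosθ = |CA|² = 0.245847 m²;  d cosθ + r = +0.41293 m.
|ω_lever| = |0.1394·3.142·+0.41293| / 0.245847 = 0.73556 rad/s.

0.736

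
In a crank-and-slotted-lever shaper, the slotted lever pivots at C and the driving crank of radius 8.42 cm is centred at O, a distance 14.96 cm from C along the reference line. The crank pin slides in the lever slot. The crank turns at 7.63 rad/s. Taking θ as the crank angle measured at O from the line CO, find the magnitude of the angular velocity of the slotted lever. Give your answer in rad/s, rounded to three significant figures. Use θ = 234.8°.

0.0874

ω = 7.63 rad/s
Crank pin A relative to C: A = (d + r cosθ, r sinθ); lever angle φ = atan2(r sinθ, d + r cosθ).
Differentiating tanφ: φ̇ = rω(d cosθ + r)/(d² + r² + 2dr cosθ).
d² + r² + 2dr cosθ = |CA|² = 0.0149479 m²;  d cosθ + r = -0.0020343 m.
|ω_lever| = |0.0842·7.63·-0.0020343| / 0.0149479 = 0.087431 rad/s.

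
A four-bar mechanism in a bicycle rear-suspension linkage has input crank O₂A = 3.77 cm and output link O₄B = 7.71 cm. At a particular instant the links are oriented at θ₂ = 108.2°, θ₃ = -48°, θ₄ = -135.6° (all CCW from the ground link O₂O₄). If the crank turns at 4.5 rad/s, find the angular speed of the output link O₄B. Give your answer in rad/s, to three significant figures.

ω₂ = 4.5 rad/s
Differentiating the loop-closure r₂e^{iθ₂}+r₃e^{iθ₃}=r₁+r₄e^{iθ₄} gives r₂ω₂e^{iθ₂}+r₃ω₃e^{iθ₃}=r₄ω₄e^{iθ₄}.
Eliminating the other unknown: ω₄ = r₂ω₂ sin(θ₂−θ₃) / [r₄ sin(θ₄−θ₃)].
Numerator sine = +0.40355; denominator sine = -0.99912.
Result = 0.0377·4.5·(+0.40355) / (0.0771·(-0.99912)) = -0.88874 rad/s; magnitude 0.88874 rad/s.

0.889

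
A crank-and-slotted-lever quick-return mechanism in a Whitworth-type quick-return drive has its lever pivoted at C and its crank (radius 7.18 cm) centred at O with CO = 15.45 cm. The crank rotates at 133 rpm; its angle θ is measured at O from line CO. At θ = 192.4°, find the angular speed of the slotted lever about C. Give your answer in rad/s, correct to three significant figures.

ω = 13.93 rad/s (from 133 rpm).
Crank pin A relative to C: A = (d + r cosθ, r sinθ); lever angle φ = atan2(r sinθ, d + r cosθ).
Differentiating tanφ: φ̇ = rω(d cosθ + r)/(d² + r² + 2dr cosθ).
d² + r² + 2dr cosθ = |CA|² = 0.00735684 m²;  d cosθ + r = -0.079096 m.
|ω_lever| = |0.0718·13.93·-0.079096| / 0.00735684 = 10.751 rad/s.

10.8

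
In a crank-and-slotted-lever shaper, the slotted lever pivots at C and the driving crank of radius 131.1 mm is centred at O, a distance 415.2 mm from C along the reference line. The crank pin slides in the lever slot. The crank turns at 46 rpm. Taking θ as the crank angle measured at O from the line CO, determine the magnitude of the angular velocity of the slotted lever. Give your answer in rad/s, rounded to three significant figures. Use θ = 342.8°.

ω = 4.817 rad/s (from 46 rpm).
Crank pin A relative to C: A = (d + r cosθ, r sinθ); lever angle φ = atan2(r sinθ, d + r cosθ).
Differentiating tanφ: φ̇ = rω(d cosθ + r)/(d² + r² + 2dr cosθ).
d² + r² + 2dr cosθ = |CA|² = 0.293575 m²;  d cosθ + r = +0.52773 m.
|ω_lever| = |0.1311·4.817·+0.52773| / 0.293575 = 1.1352 rad/s.

1.14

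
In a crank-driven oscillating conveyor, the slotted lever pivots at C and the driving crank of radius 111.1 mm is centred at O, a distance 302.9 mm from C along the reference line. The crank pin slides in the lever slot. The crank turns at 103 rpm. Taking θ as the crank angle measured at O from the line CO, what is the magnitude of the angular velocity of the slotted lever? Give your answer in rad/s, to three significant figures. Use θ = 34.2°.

ω = 10.79 rad/s (from 103 rpm).
Crank pin A relative to C: A = (d + r cosθ, r sinθ); lever angle φ = atan2(r sinθ, d + r cosθ).
Differentiating tanφ: φ̇ = rω(d cosθ + r)/(d² + r² + 2dr cosθ).
d² + r² + 2dr cosθ = |CA|² = 0.159758 m²;  d cosθ + r = +0.36162 m.
|ω_lever| = |0.1111·10.79·+0.36162| / 0.159758 = 2.7125 rad/s.

2.71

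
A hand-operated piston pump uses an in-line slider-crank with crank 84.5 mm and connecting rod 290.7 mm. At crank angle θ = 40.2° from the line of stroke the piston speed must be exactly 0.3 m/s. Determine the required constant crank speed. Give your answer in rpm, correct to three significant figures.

42.8

For an in-line slider-crank, |v_piston| = rω|sinθ|·[1 + r cosθ/√(L² − r² sin²θ)].
With r = 0.0845 m, L = 0.2907 m, θ = 40.2°: the bracketed kinematic factor |dx/dθ| = 0.066869 m.
ω = v/|dx/dθ| = 0.3/0.066869 = 4.4864 rad/s.
N = 60ω/(2π) = 42.842 rpm.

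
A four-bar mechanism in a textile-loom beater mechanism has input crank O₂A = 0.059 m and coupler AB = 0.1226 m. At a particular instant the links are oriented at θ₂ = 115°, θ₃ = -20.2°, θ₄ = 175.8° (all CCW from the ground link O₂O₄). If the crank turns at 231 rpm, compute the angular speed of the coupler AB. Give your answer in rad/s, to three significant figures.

36.9

ω₂ = 24.19 rad/s (from 231 rpm).
Differentiating the loop-closure r₂e^{iθ₂}+r₃e^{iθ₃}=r₁+r₄e^{iθ₄} gives r₂ω₂e^{iθ₂}+r₃ω₃e^{iθ₃}=r₄ω₄e^{iθ₄}.
Eliminating the other unknown: ω₃ = r₂ω₂ sin(θ₄−θ₂) / [r₃ sin(θ₃−θ₄)].
Numerator sine = +0.87292; denominator sine = +0.27564.
Result = 0.059·24.19·(+0.87292) / (0.1226·(+0.27564)) = +36.867 rad/s; magnitude 36.867 rad/s.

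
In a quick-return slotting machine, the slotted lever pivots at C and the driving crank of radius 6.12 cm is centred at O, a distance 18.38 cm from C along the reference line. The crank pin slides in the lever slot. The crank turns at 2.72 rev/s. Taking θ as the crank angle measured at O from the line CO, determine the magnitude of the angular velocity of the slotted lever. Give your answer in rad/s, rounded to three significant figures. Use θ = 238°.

ω = 17.09 rad/s (from 2.72 rev/s).
Crank pin A relative to C: A = (d + r cosθ, r sinθ); lever angle φ = atan2(r sinθ, d + r cosθ).
Differentiating tanφ: φ̇ = rω(d cosθ + r)/(d² + r² + 2dr cosθ).
d² + r² + 2dr cosθ = |CA|² = 0.0256062 m²;  d cosθ + r = -0.036199 m.
|ω_lever| = |0.0612·17.09·-0.036199| / 0.0256062 = 1.4786 rad/s.

1.48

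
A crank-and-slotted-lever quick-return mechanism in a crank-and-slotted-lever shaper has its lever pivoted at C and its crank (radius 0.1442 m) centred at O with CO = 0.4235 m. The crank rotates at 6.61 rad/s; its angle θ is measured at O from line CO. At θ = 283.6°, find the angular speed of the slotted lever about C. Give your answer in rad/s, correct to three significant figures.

ω = 6.61 rad/s
Crank pin A relative to C: A = (d + r cosθ, r sinθ); lever angle φ = atan2(r sinθ, d + r cosθ).
Differentiating tanφ: φ̇ = rω(d cosθ + r)/(d² + r² + 2dr cosθ).
d² + r² + 2dr cosθ = |CA|² = 0.228866 m²;  d cosθ + r = +0.24378 m.
|ω_lever| = |0.1442·6.61·+0.24378| / 0.228866 = 1.0153 rad/s.

1.02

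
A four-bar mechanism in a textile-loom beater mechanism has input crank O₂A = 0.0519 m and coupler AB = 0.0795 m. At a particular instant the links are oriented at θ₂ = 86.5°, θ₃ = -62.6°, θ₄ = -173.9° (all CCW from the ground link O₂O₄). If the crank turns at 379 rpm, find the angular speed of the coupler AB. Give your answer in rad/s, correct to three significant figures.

27.4

ω₂ = 39.69 rad/s (from 379 rpm).
Differentiating the loop-closure r₂e^{iθ₂}+r₃e^{iθ₃}=r₁+r₄e^{iθ₄} gives r₂ω₂e^{iθ₂}+r₃ω₃e^{iθ₃}=r₄ω₄e^{iθ₄}.
Eliminating the other unknown: ω₃ = r₂ω₂ sin(θ₄−θ₂) / [r₃ sin(θ₃−θ₄)].
Numerator sine = +0.98600; denominator sine = +0.93169.
Result = 0.0519·39.69·(+0.98600) / (0.0795·(+0.93169)) = +27.42 rad/s; magnitude 27.42 rad/s.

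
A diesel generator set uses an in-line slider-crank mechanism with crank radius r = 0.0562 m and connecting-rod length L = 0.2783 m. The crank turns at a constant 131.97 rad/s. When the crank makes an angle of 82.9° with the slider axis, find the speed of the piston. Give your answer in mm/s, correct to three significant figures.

7550

ω = 132 rad/s
For an in-line slider-crank, x = r cosθ + √(L² − r² sin²θ), so v = −rω sinθ·[1 + r cosθ/√(L² − r² sin²θ)].
With r = 0.0562 m, L = 0.2783 m, θ = 82.9°: √(L² − r² sin²θ) = 0.27265 m.
v = −0.0562·132·0.99233·[1 + 0.0562·0.12360/0.27265] = -7.5473 m/s.
|v| = 7.5473 m/s = 7547.3 mm/s.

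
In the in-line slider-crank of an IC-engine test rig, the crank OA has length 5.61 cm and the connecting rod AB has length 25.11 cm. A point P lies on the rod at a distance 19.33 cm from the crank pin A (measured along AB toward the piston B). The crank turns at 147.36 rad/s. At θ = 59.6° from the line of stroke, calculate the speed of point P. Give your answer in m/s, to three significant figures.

ω = 147.4 rad/s.  Crank-pin speed |V_A| = rω = 8.2669 m/s, perpendicular to OA.
Rod angle: sinφ = −(r/L) sinθ ⇒ φ = -11.110°; ω_rod = −rω cosθ/√(L²−r²sin²θ) = -16.978 rad/s.
V_P = V_A + ω_rod × AP, with AP = 0.1933 m along the rod.
Components: V_Px = −rω sinθ − a·ω_rod·sinφ = -7.7627 m/s;  V_Py = rω cosθ + a·ω_rod·cosφ = +0.96295 m/s.
|V_P| = √(V_Px² + V_Py²) = 7.8222 m/s.

7.82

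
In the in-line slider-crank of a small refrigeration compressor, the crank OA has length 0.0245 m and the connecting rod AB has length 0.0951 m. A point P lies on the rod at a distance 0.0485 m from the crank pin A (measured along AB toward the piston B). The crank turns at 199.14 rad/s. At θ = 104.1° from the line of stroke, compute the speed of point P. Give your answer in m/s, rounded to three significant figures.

ω = 199.1 rad/s.  Crank-pin speed |V_A| = rω = 4.8789 m/s, perpendicular to OA.
Rod angle: sinφ = −(r/L) sinθ ⇒ φ = -14.469°; ω_rod = −rω cosθ/√(L²−r²sin²θ) = +12.908 rad/s.
V_P = V_A + ω_rod × AP, with AP = 0.0485 m along the rod.
Components: V_Px = −rω sinθ − a·ω_rod·sinφ = -4.5755 m/s;  V_Py = rω cosθ + a·ω_rod·cosφ = -0.58242 m/s.
|V_P| = √(V_Px² + V_Py²) = 4.6124 m/s.

4.61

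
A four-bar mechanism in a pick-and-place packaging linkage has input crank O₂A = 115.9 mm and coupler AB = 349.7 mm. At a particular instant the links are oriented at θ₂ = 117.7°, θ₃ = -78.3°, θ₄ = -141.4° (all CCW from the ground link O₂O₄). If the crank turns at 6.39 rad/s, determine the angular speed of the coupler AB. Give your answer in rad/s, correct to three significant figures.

ω₂ = 6.39 rad/s
Differentiating the loop-closure r₂e^{iθ₂}+r₃e^{iθ₃}=r₁+r₄e^{iθ₄} gives r₂ω₂e^{iθ₂}+r₃ω₃e^{iθ₃}=r₄ω₄e^{iθ₄}.
Eliminating the other unknown: ω₃ = r₂ω₂ sin(θ₄−θ₂) / [r₃ sin(θ₃−θ₄)].
Numerator sine = +0.98196; denominator sine = +0.89180.
Result = 0.1159·6.39·(+0.98196) / (0.3497·(+0.89180)) = +2.3319 rad/s; magnitude 2.3319 rad/s.

2.33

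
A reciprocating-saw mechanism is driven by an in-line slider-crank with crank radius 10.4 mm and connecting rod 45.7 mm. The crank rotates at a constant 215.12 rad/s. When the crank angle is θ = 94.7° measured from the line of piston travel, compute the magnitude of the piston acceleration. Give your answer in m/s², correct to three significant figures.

150

ω = 215.1 rad/s
x(θ) = r cosθ + √(L² − r² sin²θ); with ω constant, a = ω²·d²x/dθ².
d²x/dθ² = −r cosθ − r²(cos2θ)/√u − r⁴ sin²2θ/(4u^{3/2}),  u = L² − r² sin²θ = 0.00198106 m².
Substituting r = 0.0104 m, L = 0.0457 m, θ = 94.7°: d²x/dθ² = +0.0032487 m.
a = ω²·d²x/dθ² = (215.1)²·(+0.0032487) = +150.34 m/s²;  |a| = 150.34 m/s².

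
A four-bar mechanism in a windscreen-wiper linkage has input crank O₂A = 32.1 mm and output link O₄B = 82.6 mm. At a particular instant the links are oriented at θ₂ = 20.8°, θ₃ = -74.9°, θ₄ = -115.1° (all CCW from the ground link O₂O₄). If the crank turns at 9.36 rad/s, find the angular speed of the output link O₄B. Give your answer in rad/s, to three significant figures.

5.61

ω₂ = 9.36 rad/s
Differentiating the loop-closure r₂e^{iθ₂}+r₃e^{iθ₃}=r₁+r₄e^{iθ₄} gives r₂ω₂e^{iθ₂}+r₃ω₃e^{iθ₃}=r₄ω₄e^{iθ₄}.
Eliminating the other unknown: ω₄ = r₂ω₂ sin(θ₂−θ₃) / [r₄ sin(θ₄−θ₃)].
Numerator sine = +0.99506; denominator sine = -0.64546.
Result = 0.0321·9.36·(+0.99506) / (0.0826·(-0.64546)) = -5.6076 rad/s; magnitude 5.6076 rad/s.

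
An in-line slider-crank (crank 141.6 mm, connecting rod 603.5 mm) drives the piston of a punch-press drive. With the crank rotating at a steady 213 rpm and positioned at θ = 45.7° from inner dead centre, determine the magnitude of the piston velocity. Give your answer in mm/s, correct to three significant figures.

2640

ω = 2π·213/60 = 22.31 rad/s
For an in-line slider-crank, x = r cosθ + √(L² − r² sin²θ), so v = −rω sinθ·[1 + r cosθ/√(L² − r² sin²θ)].
With r = 0.1416 m, L = 0.6035 m, θ = 45.7°: √(L² − r² sin²θ) = 0.59493 m.
v = −0.1416·22.31·0.71569·[1 + 0.1416·0.69842/0.59493] = -2.6362 m/s.
|v| = 2.6362 m/s = 2636.2 mm/s.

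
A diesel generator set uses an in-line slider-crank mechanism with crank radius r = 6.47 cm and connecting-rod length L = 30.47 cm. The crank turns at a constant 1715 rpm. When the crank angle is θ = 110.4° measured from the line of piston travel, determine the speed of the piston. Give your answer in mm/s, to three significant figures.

ω = 2π·1715/60 = 179.6 rad/s
For an in-line slider-crank, x = r cosθ + √(L² − r² sin²θ), so v = −rω sinθ·[1 + r cosθ/√(L² − r² sin²θ)].
With r = 0.0647 m, L = 0.3047 m, θ = 110.4°: √(L² − r² sin²θ) = 0.2986 m.
v = −0.0647·179.6·0.93728·[1 + 0.0647·-0.34857/0.2986] = -10.068 m/s.
|v| = 10.068 m/s = 10068 mm/s.

10100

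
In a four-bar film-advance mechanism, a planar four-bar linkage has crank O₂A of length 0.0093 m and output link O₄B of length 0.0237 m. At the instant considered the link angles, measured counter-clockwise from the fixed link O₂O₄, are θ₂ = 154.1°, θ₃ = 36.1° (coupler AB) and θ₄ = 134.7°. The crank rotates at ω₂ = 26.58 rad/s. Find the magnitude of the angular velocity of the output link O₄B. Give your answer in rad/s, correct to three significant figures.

9.31

ω₂ = 26.58 rad/s
Differentiating the loop-closure r₂e^{iθ₂}+r₃e^{iθ₃}=r₁+r₄e^{iθ₄} gives r₂ω₂e^{iθ₂}+r₃ω₃e^{iθ₃}=r₄ω₄e^{iθ₄}.
Eliminating the other unknown: ω₄ = r₂ω₂ sin(θ₂−θ₃) / [r₄ sin(θ₄−θ₃)].
Numerator sine = +0.88295; denominator sine = +0.98876.
Result = 0.0093·26.58·(+0.88295) / (0.0237·(+0.98876)) = +9.314 rad/s; magnitude 9.314 rad/s.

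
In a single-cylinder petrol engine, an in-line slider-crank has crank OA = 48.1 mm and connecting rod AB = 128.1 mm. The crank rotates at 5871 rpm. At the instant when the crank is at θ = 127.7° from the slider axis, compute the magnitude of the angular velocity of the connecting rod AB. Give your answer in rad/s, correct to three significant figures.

ω = 614.8 rad/s (converted from 5871 rpm).
The rod makes angle φ with the slider axis where L sinφ = r sinθ; differentiating, L cosφ·φ̇ = r ω cosθ.
L cosφ = √(L² − r² sin²θ) = 0.12232 m.
|ω_rod| = r ω |cosθ| / √(L² − r² sin²θ) = 0.0481·614.8·0.61153/0.12232 = 147.85 rad/s.

148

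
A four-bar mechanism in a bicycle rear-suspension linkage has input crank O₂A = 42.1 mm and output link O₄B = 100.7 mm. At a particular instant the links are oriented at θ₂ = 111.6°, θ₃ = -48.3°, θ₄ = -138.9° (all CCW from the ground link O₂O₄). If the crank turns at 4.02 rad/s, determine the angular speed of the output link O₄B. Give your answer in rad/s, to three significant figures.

0.578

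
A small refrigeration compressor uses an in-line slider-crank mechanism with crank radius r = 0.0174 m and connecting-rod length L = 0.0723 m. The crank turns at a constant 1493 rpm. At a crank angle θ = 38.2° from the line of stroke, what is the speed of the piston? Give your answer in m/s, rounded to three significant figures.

2.00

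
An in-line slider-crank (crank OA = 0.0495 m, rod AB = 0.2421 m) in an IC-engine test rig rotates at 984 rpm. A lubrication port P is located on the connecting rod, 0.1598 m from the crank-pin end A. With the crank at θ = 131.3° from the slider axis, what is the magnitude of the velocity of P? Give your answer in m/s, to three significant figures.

3.67

ω = 103 rad/s.  Crank-pin speed |V_A| = rω = 5.1007 m/s, perpendicular to OA.
Rod angle: sinφ = −(r/L) sinθ ⇒ φ = -8.836°; ω_rod = −rω cosθ/√(L²−r²sin²θ) = +14.072 rad/s.
V_P = V_A + ω_rod × AP, with AP = 0.1598 m along the rod.
Components: V_Px = −rω sinθ − a·ω_rod·sinφ = -3.4865 m/s;  V_Py = rω cosθ + a·ω_rod·cosφ = -1.1444 m/s.
|V_P| = √(V_Px² + V_Py²) = 3.6696 m/s.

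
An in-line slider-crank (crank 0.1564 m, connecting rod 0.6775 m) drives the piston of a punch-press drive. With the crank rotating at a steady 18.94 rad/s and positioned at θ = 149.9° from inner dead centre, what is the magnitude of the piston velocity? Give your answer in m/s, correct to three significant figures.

1.19

ω = 18.94 rad/s
For an in-line slider-crank, x = r cosθ + √(L² − r² sin²θ), so v = −rω sinθ·[1 + r cosθ/√(L² − r² sin²θ)].
With r = 0.1564 m, L = 0.6775 m, θ = 149.9°: √(L² − r² sin²θ) = 0.67294 m.
v = −0.1564·18.94·0.50151·[1 + 0.1564·-0.86515/0.67294] = -1.1869 m/s.
|v| = 1.1869 m/s.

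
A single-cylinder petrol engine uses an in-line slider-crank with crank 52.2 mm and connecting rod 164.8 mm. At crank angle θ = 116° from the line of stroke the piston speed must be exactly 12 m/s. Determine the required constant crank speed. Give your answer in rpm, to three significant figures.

For an in-line slider-crank, |v_piston| = rω|sinθ|·[1 + r cosθ/√(L² − r² sin²θ)].
With r = 0.0522 m, L = 0.1648 m, θ = 116°: the bracketed kinematic factor |dx/dθ| = 0.040121 m.
ω = v/|dx/dθ| = 12/0.040121 = 299.09 rad/s.
N = 60ω/(2π) = 2856.1 rpm.

2860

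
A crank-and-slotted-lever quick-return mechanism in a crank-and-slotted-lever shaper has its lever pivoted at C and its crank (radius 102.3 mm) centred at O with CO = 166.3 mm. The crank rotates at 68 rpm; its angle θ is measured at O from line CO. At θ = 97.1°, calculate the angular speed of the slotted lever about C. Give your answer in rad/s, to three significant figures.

ω = 7.121 rad/s (from 68 rpm).
Crank pin A relative to C: A = (d + r cosθ, r sinθ); lever angle φ = atan2(r sinθ, d + r cosθ).
Differentiating tanφ: φ̇ = rω(d cosθ + r)/(d² + r² + 2dr cosθ).
d² + r² + 2dr cosθ = |CA|² = 0.0339154 m²;  d cosθ + r = +0.081745 m.
|ω_lever| = |0.1023·7.121·+0.081745| / 0.0339154 = 1.7558 rad/s.

1.76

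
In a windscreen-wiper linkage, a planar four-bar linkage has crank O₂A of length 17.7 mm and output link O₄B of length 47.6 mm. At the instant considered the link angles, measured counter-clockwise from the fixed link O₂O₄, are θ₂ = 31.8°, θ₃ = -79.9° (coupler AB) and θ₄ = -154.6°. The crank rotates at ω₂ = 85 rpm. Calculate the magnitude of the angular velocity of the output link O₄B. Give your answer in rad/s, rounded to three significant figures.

ω₂ = 8.901 rad/s (from 85 rpm).
Differentiating the loop-closure r₂e^{iθ₂}+r₃e^{iθ₃}=r₁+r₄e^{iθ₄} gives r₂ω₂e^{iθ₂}+r₃ω₃e^{iθ₃}=r₄ω₄e^{iθ₄}.
Eliminating the other unknown: ω₄ = r₂ω₂ sin(θ₂−θ₃) / [r₄ sin(θ₄−θ₃)].
Numerator sine = +0.92913; denominator sine = -0.96456.
Result = 0.0177·8.901·(+0.92913) / (0.0476·(-0.96456)) = -3.1883 rad/s; magnitude 3.1883 rad/s.

3.19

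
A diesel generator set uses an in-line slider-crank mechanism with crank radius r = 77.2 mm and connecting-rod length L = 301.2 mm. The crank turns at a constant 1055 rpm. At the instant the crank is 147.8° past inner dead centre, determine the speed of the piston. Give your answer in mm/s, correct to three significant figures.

ω = 2π·1055/60 = 110.5 rad/s
For an in-line slider-crank, x = r cosθ + √(L² − r² sin²θ), so v = −rω sinθ·[1 + r cosθ/√(L² − r² sin²θ)].
With r = 0.0772 m, L = 0.3012 m, θ = 147.8°: √(L² − r² sin²θ) = 0.29838 m.
v = −0.0772·110.5·0.53288·[1 + 0.0772·-0.84619/0.29838] = -3.5499 m/s.
|v| = 3.5499 m/s = 3549.9 mm/s.

3550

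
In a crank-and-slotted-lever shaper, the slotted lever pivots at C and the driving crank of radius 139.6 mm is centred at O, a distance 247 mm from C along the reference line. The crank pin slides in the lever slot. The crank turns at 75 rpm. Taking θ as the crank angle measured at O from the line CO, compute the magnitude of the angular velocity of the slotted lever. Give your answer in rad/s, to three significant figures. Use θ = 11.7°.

2.83

ω = 7.854 rad/s (from 75 rpm).
Crank pin A relative to C: A = (d + r cosθ, r sinθ); lever angle φ = atan2(r sinθ, d + r cosθ).
Differentiating tanφ: φ̇ = rω(d cosθ + r)/(d² + r² + 2dr cosθ).
d² + r² + 2dr cosθ = |CA|² = 0.148027 m²;  d cosθ + r = +0.38147 m.
|ω_lever| = |0.1396·7.854·+0.38147| / 0.148027 = 2.8255 rad/s.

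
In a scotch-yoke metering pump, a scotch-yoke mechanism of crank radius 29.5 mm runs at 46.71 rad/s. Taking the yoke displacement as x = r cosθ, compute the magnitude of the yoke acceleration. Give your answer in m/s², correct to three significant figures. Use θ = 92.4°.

ω = 46.71 rad/s
x = r cosθ ⇒ ẍ = −rω² cosθ (ω constant).
|a| = rω²|cosθ| = 0.0295·(46.71)²·|cos 92.4°| = 2.6953 m/s².

2.70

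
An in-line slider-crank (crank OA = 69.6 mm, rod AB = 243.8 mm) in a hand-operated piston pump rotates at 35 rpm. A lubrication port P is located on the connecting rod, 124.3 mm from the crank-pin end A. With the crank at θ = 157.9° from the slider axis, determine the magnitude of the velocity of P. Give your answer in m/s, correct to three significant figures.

0.142

ω = 3.665 rad/s.  Crank-pin speed |V_A| = rω = 0.2551 m/s, perpendicular to OA.
Rod angle: sinφ = −(r/L) sinθ ⇒ φ = -6.166°; ω_rod = −rω cosθ/√(L²−r²sin²θ) = +0.9751 rad/s.
V_P = V_A + ω_rod × AP, with AP = 0.1243 m along the rod.
Components: V_Px = −rω sinθ − a·ω_rod·sinφ = -0.082956 m/s;  V_Py = rω cosθ + a·ω_rod·cosφ = -0.11585 m/s.
|V_P| = √(V_Px² + V_Py²) = 0.14249 m/s.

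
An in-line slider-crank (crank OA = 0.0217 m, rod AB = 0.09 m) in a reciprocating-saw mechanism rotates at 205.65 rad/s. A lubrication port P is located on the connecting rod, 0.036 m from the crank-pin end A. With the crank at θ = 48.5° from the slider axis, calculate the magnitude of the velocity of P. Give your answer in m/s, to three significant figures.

ω = 205.7 rad/s.  Crank-pin speed |V_A| = rω = 4.4626 m/s, perpendicular to OA.
Rod angle: sinφ = −(r/L) sinθ ⇒ φ = -10.404°; ω_rod = −rω cosθ/√(L²−r²sin²θ) = -33.405 rad/s.
V_P = V_A + ω_rod × AP, with AP = 0.036 m along the rod.
Components: V_Px = −rω sinθ − a·ω_rod·sinφ = -3.5595 m/s;  V_Py = rω cosθ + a·ω_rod·cosφ = +1.7742 m/s.
|V_P| = √(V_Px² + V_Py²) = 3.9771 m/s.

3.98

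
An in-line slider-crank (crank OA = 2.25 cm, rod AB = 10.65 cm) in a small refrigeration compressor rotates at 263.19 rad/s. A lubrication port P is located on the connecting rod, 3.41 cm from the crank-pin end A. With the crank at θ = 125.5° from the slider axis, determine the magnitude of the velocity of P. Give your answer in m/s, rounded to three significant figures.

5.19

ω = 263.2 rad/s.  Crank-pin speed |V_A| = rω = 5.9218 m/s, perpendicular to OA.
Rod angle: sinφ = −(r/L) sinθ ⇒ φ = -9.904°; ω_rod = −rω cosθ/√(L²−r²sin²θ) = +32.778 rad/s.
V_P = V_A + ω_rod × AP, with AP = 0.0341 m along the rod.
Components: V_Px = −rω sinθ − a·ω_rod·sinφ = -4.6288 m/s;  V_Py = rω cosθ + a·ω_rod·cosφ = -2.3377 m/s.
|V_P| = √(V_Px² + V_Py²) = 5.1856 m/s.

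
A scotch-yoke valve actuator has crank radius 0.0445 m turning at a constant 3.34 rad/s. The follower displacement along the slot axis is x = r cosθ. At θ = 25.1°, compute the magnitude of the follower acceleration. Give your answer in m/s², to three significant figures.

0.450

ω = 3.34 rad/s
x = r cosθ ⇒ ẍ = −rω² cosθ (ω constant).
|a| = rω²|cosθ| = 0.0445·(3.34)²·|cos 25.1°| = 0.44955 m/s².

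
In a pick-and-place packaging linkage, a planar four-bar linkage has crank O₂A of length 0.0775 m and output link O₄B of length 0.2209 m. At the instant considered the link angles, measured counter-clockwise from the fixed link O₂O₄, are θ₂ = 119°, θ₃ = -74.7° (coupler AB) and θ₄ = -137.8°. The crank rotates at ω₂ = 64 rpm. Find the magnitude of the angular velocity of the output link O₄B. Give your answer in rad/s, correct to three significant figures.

0.624

ω₂ = 6.702 rad/s (from 64 rpm).
Differentiating the loop-closure r₂e^{iθ₂}+r₃e^{iθ₃}=r₁+r₄e^{iθ₄} gives r₂ω₂e^{iθ₂}+r₃ω₃e^{iθ₃}=r₄ω₄e^{iθ₄}.
Eliminating the other unknown: ω₄ = r₂ω₂ sin(θ₂−θ₃) / [r₄ sin(θ₄−θ₃)].
Numerator sine = -0.23684; denominator sine = -0.89180.
Result = 0.0775·6.702·(-0.23684) / (0.2209·(-0.89180)) = +0.62445 rad/s; magnitude 0.62445 rad/s.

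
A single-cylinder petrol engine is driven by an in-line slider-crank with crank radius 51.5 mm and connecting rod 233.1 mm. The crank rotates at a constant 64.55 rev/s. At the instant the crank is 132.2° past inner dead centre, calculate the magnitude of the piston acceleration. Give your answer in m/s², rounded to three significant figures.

ω = 2π·64.5 = 405.6 rad/s
x(θ) = r cosθ + √(L² − r² sin²θ); with ω constant, a = ω²·d²x/dθ².
d²x/dθ² = −r cosθ − r²(cos2θ)/√u − r⁴ sin²2θ/(4u^{3/2}),  u = L² − r² sin²θ = 0.0528801 m².
Substituting r = 0.0515 m, L = 0.2331 m, θ = 132.2°: d²x/dθ² = +0.035576 m.
a = ω²·d²x/dθ² = (405.6)²·(+0.035576) = +5852 m/s²;  |a| = 5852 m/s².

5850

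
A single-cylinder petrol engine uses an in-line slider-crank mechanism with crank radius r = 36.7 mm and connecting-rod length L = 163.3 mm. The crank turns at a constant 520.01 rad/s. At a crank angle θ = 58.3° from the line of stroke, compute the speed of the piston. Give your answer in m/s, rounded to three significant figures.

18.2

ω = 520 rad/s
For an in-line slider-crank, x = r cosθ + √(L² − r² sin²θ), so v = −rω sinθ·[1 + r cosθ/√(L² − r² sin²θ)].
With r = 0.0367 m, L = 0.1633 m, θ = 58.3°: √(L² − r² sin²θ) = 0.16029 m.
v = −0.0367·520·0.85081·[1 + 0.0367·0.52547/0.16029] = -18.191 m/s.
|v| = 18.191 m/s.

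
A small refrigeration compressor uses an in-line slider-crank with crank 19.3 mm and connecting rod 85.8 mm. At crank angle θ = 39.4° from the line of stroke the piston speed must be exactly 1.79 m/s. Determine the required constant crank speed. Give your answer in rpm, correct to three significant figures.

1190

For an in-line slider-crank, |v_piston| = rω|sinθ|·[1 + r cosθ/√(L² − r² sin²θ)].
With r = 0.0193 m, L = 0.0858 m, θ = 39.4°: the bracketed kinematic factor |dx/dθ| = 0.014402 m.
ω = v/|dx/dθ| = 1.79/0.014402 = 124.29 rad/s.
N = 60ω/(2π) = 1186.9 rpm.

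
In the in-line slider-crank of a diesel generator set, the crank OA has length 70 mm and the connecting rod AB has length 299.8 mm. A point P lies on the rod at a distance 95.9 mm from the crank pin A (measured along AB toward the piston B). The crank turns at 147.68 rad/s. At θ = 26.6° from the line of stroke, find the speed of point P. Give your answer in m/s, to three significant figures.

ω = 147.7 rad/s.  Crank-pin speed |V_A| = rω = 10.338 m/s, perpendicular to OA.
Rod angle: sinφ = −(r/L) sinθ ⇒ φ = -6.001°; ω_rod = −rω cosθ/√(L²−r²sin²θ) = -31.002 rad/s.
V_P = V_A + ω_rod × AP, with AP = 0.0959 m along the rod.
Components: V_Px = −rω sinθ − a·ω_rod·sinφ = -4.9396 m/s;  V_Py = rω cosθ + a·ω_rod·cosφ = +6.2866 m/s.
|V_P| = √(V_Px² + V_Py²) = 7.9951 m/s.

8.00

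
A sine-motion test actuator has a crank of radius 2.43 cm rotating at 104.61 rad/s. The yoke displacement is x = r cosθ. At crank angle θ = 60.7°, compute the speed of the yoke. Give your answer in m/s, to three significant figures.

2.22

ω = 104.6 rad/s
x = r cosθ ⇒ ẋ = −rω sinθ.
|v| = rω|sinθ| = 0.0243·104.6·|sin 60.7°| = 2.2168 m/s.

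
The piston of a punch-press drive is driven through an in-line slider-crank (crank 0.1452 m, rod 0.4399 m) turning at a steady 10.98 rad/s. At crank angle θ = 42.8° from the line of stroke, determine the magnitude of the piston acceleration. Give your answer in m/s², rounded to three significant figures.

13.5

ω = 10.98 rad/s
x(θ) = r cosθ + √(L² − r² sin²θ); with ω constant, a = ω²·d²x/dθ².
d²x/dθ² = −r cosθ − r²(cos2θ)/√u − r⁴ sin²2θ/(4u^{3/2}),  u = L² − r² sin²θ = 0.183779 m².
Substituting r = 0.1452 m, L = 0.4399 m, θ = 42.8°: d²x/dθ² = -0.11171 m.
a = ω²·d²x/dθ² = (10.98)²·(-0.11171) = -13.468 m/s²;  |a| = 13.468 m/s².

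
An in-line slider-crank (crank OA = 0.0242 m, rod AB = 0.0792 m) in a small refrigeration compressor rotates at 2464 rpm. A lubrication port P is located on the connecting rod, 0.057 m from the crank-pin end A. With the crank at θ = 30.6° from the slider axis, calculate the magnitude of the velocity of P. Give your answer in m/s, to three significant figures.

4.08

ω = 258 rad/s.  Crank-pin speed |V_A| = rω = 6.2443 m/s, perpendicular to OA.
Rod angle: sinφ = −(r/L) sinθ ⇒ φ = -8.948°; ω_rod = −rω cosθ/√(L²−r²sin²θ) = -68.699 rad/s.
V_P = V_A + ω_rod × AP, with AP = 0.057 m along the rod.
Components: V_Px = −rω sinθ − a·ω_rod·sinφ = -3.7877 m/s;  V_Py = rω cosθ + a·ω_rod·cosφ = +1.5066 m/s.
|V_P| = √(V_Px² + V_Py²) = 4.0763 m/s.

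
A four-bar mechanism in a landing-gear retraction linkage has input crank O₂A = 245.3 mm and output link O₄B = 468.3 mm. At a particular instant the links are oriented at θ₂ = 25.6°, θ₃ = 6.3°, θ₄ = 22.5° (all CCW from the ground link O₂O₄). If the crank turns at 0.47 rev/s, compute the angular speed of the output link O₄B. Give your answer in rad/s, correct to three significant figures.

ω₂ = 2.953 rad/s (from 0.47 rev/s).
Differentiating the loop-closure r₂e^{iθ₂}+r₃e^{iθ₃}=r₁+r₄e^{iθ₄} gives r₂ω₂e^{iθ₂}+r₃ω₃e^{iθ₃}=r₄ω₄e^{iθ₄}.
Eliminating the other unknown: ω₄ = r₂ω₂ sin(θ₂−θ₃) / [r₄ sin(θ₄−θ₃)].
Numerator sine = +0.33051; denominator sine = +0.27899.
Result = 0.2453·2.953·(+0.33051) / (0.4683·(+0.27899)) = +1.8325 rad/s; magnitude 1.8325 rad/s.

1.83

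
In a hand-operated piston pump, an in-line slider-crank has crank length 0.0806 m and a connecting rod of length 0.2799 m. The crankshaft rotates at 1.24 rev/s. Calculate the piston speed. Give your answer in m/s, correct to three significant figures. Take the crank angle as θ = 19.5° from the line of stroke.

ω = 2π·1.24 = 7.791 rad/s
For an in-line slider-crank, x = r cosθ + √(L² − r² sin²θ), so v = −rω sinθ·[1 + r cosθ/√(L² − r² sin²θ)].
With r = 0.0806 m, L = 0.2799 m, θ = 19.5°: √(L² − r² sin²θ) = 0.2786 m.
v = −0.0806·7.791·0.33381·[1 + 0.0806·0.94264/0.2786] = -0.26678 m/s.
|v| = 0.26678 m/s.

0.267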